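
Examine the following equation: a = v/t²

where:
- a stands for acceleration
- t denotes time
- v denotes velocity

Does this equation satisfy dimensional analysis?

No

a (acceleration) has dimensions [L T^-2].
t (time) has dimensions [T].
v (velocity) has dimensions [L T^-1].

Left side: [L T^-2]
Right side: [L T^-3]

The two sides have different dimensions, so the equation is NOT dimensionally consistent.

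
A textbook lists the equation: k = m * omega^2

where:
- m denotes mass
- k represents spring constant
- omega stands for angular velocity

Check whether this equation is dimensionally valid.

Yes

m (mass) has dimensions [M].
k (spring constant) has dimensions [M T^-2].
omega (angular velocity) has dimensions [T^-1].

Left side: [M T^-2]
Right side: [M T^-2]

Both sides have the same dimensions, so the equation is dimensionally consistent.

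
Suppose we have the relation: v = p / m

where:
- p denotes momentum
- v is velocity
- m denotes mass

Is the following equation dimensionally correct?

Yes

p (momentum) has dimensions [L M T^-1].
v (velocity) has dimensions [L T^-1].
m (mass) has dimensions [M].

Left side: [L T^-1]
Right side: [L T^-1]

Both sides have the same dimensions, so the equation is dimensionally consistent.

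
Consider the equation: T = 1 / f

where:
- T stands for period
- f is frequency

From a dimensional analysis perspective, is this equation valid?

Yes

T (period) has dimensions [T].
f (frequency) has dimensions [T^-1].

Left side: [T]
Right side: [T]

Both sides have the same dimensions, so the equation is dimensionally consistent.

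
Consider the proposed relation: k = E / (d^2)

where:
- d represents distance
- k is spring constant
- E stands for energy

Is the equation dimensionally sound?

Yes

d (distance) has dimensions [L].
k (spring constant) has dimensions [M T^-2].
E (energy) has dimensions [L^2 M T^-2].

Left side: [M T^-2]
Right side: [M T^-2]

Both sides have the same dimensions, so the equation is dimensionally consistent.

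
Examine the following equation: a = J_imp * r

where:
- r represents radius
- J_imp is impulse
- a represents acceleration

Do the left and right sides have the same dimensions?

No

r (radius) has dimensions [L].
J_imp (impulse) has dimensions [L M T^-1].
a (acceleration) has dimensions [L T^-2].

Left side: [L T^-2]
Right side: [L^2 M T^-1]

The two sides have different dimensions, so the equation is NOT dimensionally consistent.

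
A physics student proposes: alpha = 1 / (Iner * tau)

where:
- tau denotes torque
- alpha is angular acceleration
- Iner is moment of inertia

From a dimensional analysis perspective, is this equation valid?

No

tau (torque) has dimensions [L^2 M T^-2].
alpha (angular acceleration) has dimensions [T^-2].
Iner (moment of inertia) has dimensions [L^2 M].

Left side: [T^-2]
Right side: [L^-4 M^-2 T^2]

The two sides have different dimensions, so the equation is NOT dimensionally consistent.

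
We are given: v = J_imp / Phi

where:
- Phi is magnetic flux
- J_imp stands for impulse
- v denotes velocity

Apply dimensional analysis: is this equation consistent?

No

Phi (magnetic flux) has dimensions [I^-1 L^2 M T^-2].
J_imp (impulse) has dimensions [L M T^-1].
v (velocity) has dimensions [L T^-1].

Left side: [L T^-1]
Right side: [I L^-1 T]

The two sides have different dimensions, so the equation is NOT dimensionally consistent.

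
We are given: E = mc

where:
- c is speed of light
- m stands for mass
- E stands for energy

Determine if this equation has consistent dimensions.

No

c (speed of light) has dimensions [L T^-1].
m (mass) has dimensions [M].
E (energy) has dimensions [L^2 M T^-2].

Left side: [L^2 M T^-2]
Right side: [L M T^-1]

The two sides have different dimensions, so the equation is NOT dimensionally consistent.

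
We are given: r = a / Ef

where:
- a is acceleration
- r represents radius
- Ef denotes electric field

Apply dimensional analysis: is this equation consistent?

No

a (acceleration) has dimensions [L T^-2].
r (radius) has dimensions [L].
Ef (electric field) has dimensions [I^-1 L M T^-3].

Left side: [L]
Right side: [I M^-1 T]

The two sides have different dimensions, so the equation is NOT dimensionally consistent.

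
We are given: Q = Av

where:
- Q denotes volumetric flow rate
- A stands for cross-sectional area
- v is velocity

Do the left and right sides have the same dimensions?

Yes

Q (volumetric flow rate) has dimensions [L^3 T^-1].
A (cross-sectional area) has dimensions [L^2].
v (velocity) has dimensions [L T^-1].

Left side: [L^3 T^-1]
Right side: [L^3 T^-1]

Both sides have the same dimensions, so the equation is dimensionally consistent.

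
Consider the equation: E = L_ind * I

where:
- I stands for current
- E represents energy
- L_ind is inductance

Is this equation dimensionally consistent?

No

I (current) has dimensions [I].
E (energy) has dimensions [L^2 M T^-2].
L_ind (inductance) has dimensions [I^-2 L^2 M T^-2].

Left side: [L^2 M T^-2]
Right side: [I^-1 L^2 M T^-2]

The two sides have different dimensions, so the equation is NOT dimensionally consistent.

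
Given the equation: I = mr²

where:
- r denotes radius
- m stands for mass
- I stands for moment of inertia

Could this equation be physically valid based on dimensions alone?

Yes

r (radius) has dimensions [L].
m (mass) has dimensions [M].
I (moment of inertia) has dimensions [L^2 M].

Left side: [L^2 M]
Right side: [L^2 M]

Both sides have the same dimensions, so the equation is dimensionally consistent.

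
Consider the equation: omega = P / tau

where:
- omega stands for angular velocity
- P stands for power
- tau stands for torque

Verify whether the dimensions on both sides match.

Yes

omega (angular velocity) has dimensions [T^-1].
P (power) has dimensions [L^2 M T^-3].
tau (torque) has dimensions [L^2 M T^-2].

Left side: [T^-1]
Right side: [T^-1]

Both sides have the same dimensions, so the equation is dimensionally consistent.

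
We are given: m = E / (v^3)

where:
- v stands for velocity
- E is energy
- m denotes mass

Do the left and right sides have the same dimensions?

No

v (velocity) has dimensions [L T^-1].
E (energy) has dimensions [L^2 M T^-2].
m (mass) has dimensions [M].

Left side: [M]
Right side: [L^-1 M T]

The two sides have different dimensions, so the equation is NOT dimensionally consistent.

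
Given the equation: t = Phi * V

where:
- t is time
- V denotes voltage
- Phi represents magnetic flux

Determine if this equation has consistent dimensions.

No

t (time) has dimensions [T].
V (voltage) has dimensions [I^-1 L^2 M T^-3].
Phi (magnetic flux) has dimensions [I^-1 L^2 M T^-2].

Left side: [T]
Right side: [I^-2 L^4 M^2 T^-5]

The two sides have different dimensions, so the equation is NOT dimensionally consistent.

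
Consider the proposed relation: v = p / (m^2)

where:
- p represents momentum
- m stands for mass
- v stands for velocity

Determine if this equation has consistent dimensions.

No

p (momentum) has dimensions [L M T^-1].
m (mass) has dimensions [M].
v (velocity) has dimensions [L T^-1].

Left side: [L T^-1]
Right side: [L M^-1 T^-1]

The two sides have different dimensions, so the equation is NOT dimensionally consistent.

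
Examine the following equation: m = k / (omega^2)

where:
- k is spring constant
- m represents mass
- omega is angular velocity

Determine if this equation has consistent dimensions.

Yes

k (spring constant) has dimensions [M T^-2].
m (mass) has dimensions [M].
omega (angular velocity) has dimensions [T^-1].

Left side: [M]
Right side: [M]

Both sides have the same dimensions, so the equation is dimensionally consistent.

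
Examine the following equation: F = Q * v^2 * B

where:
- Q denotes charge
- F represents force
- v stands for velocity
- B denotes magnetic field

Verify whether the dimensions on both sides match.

No

Q (charge) has dimensions [I T].
F (force) has dimensions [L M T^-2].
v (velocity) has dimensions [L T^-1].
B (magnetic field) has dimensions [I^-1 M T^-2].

Left side: [L M T^-2]
Right side: [L^2 M T^-3]

The two sides have different dimensions, so the equation is NOT dimensionally consistent.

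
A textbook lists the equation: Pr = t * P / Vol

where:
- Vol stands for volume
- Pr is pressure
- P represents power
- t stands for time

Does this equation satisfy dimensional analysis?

Yes

Vol (volume) has dimensions [L^3].
Pr (pressure) has dimensions [L^-1 M T^-2].
P (power) has dimensions [L^2 M T^-3].
t (time) has dimensions [T].

Left side: [L^-1 M T^-2]
Right side: [L^-1 M T^-2]

Both sides have the same dimensions, so the equation is dimensionally consistent.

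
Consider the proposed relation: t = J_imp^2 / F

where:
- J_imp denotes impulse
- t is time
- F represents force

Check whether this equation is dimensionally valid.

No

J_imp (impulse) has dimensions [L M T^-1].
t (time) has dimensions [T].
F (force) has dimensions [L M T^-2].

Left side: [T]
Right side: [L M]

The two sides have different dimensions, so the equation is NOT dimensionally consistent.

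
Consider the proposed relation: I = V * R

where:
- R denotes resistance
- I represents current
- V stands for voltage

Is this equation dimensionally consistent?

No

R (resistance) has dimensions [I^-2 L^2 M T^-3].
I (current) has dimensions [I].
V (voltage) has dimensions [I^-1 L^2 M T^-3].

Left side: [I]
Right side: [I^-3 L^4 M^2 T^-6]

The two sides have different dimensions, so the equation is NOT dimensionally consistent.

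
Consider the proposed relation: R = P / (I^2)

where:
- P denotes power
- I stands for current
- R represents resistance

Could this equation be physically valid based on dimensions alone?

Yes

P (power) has dimensions [L^2 M T^-3].
I (current) has dimensions [I].
R (resistance) has dimensions [I^-2 L^2 M T^-3].

Left side: [I^-2 L^2 M T^-3]
Right side: [I^-2 L^2 M T^-3]

Both sides have the same dimensions, so the equation is dimensionally consistent.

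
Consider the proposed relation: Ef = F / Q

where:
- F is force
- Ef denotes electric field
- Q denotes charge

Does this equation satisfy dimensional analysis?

Yes

F (force) has dimensions [L M T^-2].
Ef (electric field) has dimensions [I^-1 L M T^-3].
Q (charge) has dimensions [I T].

Left side: [I^-1 L M T^-3]
Right side: [I^-1 L M T^-3]

Both sides have the same dimensions, so the equation is dimensionally consistent.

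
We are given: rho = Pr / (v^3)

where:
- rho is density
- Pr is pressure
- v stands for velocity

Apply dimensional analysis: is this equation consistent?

No

rho (density) has dimensions [L^-3 M].
Pr (pressure) has dimensions [L^-1 M T^-2].
v (velocity) has dimensions [L T^-1].

Left side: [L^-3 M]
Right side: [L^-4 M T]

The two sides have different dimensions, so the equation is NOT dimensionally consistent.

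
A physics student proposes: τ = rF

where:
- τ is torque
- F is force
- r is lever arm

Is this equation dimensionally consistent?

Yes

τ (torque) has dimensions [L^2 M T^-2].
F (force) has dimensions [L M T^-2].
r (lever arm) has dimensions [L].

Left side: [L^2 M T^-2]
Right side: [L^2 M T^-2]

Both sides have the same dimensions, so the equation is dimensionally consistent.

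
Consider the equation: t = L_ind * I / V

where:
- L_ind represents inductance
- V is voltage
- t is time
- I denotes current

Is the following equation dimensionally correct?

Yes

L_ind (inductance) has dimensions [I^-2 L^2 M T^-2].
V (voltage) has dimensions [I^-1 L^2 M T^-3].
t (time) has dimensions [T].
I (current) has dimensions [I].

Left side: [T]
Right side: [T]

Both sides have the same dimensions, so the equation is dimensionally consistent.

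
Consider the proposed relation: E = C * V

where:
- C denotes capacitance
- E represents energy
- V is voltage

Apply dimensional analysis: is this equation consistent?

No

C (capacitance) has dimensions [I^2 L^-2 M^-1 T^4].
E (energy) has dimensions [L^2 M T^-2].
V (voltage) has dimensions [I^-1 L^2 M T^-3].

Left side: [L^2 M T^-2]
Right side: [I T]

The two sides have different dimensions, so the equation is NOT dimensionally consistent.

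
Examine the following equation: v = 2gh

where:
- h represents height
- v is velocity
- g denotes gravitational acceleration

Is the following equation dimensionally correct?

No

h (height) has dimensions [L].
v (velocity) has dimensions [L T^-1].
g (gravitational acceleration) has dimensions [L T^-2].

Left side: [L T^-1]
Right side: [L^2 T^-2]

The two sides have different dimensions, so the equation is NOT dimensionally consistent.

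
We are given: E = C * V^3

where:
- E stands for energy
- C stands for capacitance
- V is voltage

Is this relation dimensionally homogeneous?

No

E (energy) has dimensions [L^2 M T^-2].
C (capacitance) has dimensions [I^2 L^-2 M^-1 T^4].
V (voltage) has dimensions [I^-1 L^2 M T^-3].

Left side: [L^2 M T^-2]
Right side: [I^-1 L^4 M^2 T^-5]

The two sides have different dimensions, so the equation is NOT dimensionally consistent.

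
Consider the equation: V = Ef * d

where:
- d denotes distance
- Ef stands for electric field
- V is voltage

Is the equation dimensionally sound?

Yes

d (distance) has dimensions [L].
Ef (electric field) has dimensions [I^-1 L M T^-3].
V (voltage) has dimensions [I^-1 L^2 M T^-3].

Left side: [I^-1 L^2 M T^-3]
Right side: [I^-1 L^2 M T^-3]

Both sides have the same dimensions, so the equation is dimensionally consistent.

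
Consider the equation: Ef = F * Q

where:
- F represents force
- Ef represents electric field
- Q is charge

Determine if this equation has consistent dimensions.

No

F (force) has dimensions [L M T^-2].
Ef (electric field) has dimensions [I^-1 L M T^-3].
Q (charge) has dimensions [I T].

Left side: [I^-1 L M T^-3]
Right side: [I L M T^-1]

The two sides have different dimensions, so the equation is NOT dimensionally consistent.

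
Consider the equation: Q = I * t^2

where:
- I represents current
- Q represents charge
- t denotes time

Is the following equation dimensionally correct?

No

I (current) has dimensions [I].
Q (charge) has dimensions [I T].
t (time) has dimensions [T].

Left side: [I T]
Right side: [I T^2]

The two sides have different dimensions, so the equation is NOT dimensionally consistent.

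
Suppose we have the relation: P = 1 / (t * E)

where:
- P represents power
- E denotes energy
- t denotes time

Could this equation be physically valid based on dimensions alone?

No

P (power) has dimensions [L^2 M T^-3].
E (energy) has dimensions [L^2 M T^-2].
t (time) has dimensions [T].

Left side: [L^2 M T^-3]
Right side: [L^-2 M^-1 T]

The two sides have different dimensions, so the equation is NOT dimensionally consistent.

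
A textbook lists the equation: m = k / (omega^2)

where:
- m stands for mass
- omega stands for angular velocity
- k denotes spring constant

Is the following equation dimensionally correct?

Yes

m (mass) has dimensions [M].
omega (angular velocity) has dimensions [T^-1].
k (spring constant) has dimensions [M T^-2].

Left side: [M]
Right side: [M]

Both sides have the same dimensions, so the equation is dimensionally consistent.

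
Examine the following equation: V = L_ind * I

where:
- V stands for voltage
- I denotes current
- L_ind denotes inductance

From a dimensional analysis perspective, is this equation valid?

No

V (voltage) has dimensions [I^-1 L^2 M T^-3].
I (current) has dimensions [I].
L_ind (inductance) has dimensions [I^-2 L^2 M T^-2].

Left side: [I^-1 L^2 M T^-3]
Right side: [I^-1 L^2 M T^-2]

The two sides have different dimensions, so the equation is NOT dimensionally consistent.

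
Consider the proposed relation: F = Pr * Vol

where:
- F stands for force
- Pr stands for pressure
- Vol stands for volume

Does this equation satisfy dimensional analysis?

No

F (force) has dimensions [L M T^-2].
Pr (pressure) has dimensions [L^-1 M T^-2].
Vol (volume) has dimensions [L^3].

Left side: [L M T^-2]
Right side: [L^2 M T^-2]

The two sides have different dimensions, so the equation is NOT dimensionally consistent.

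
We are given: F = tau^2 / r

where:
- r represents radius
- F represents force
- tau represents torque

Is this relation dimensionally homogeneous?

No

r (radius) has dimensions [L].
F (force) has dimensions [L M T^-2].
tau (torque) has dimensions [L^2 M T^-2].

Left side: [L M T^-2]
Right side: [L^3 M^2 T^-4]

The two sides have different dimensions, so the equation is NOT dimensionally consistent.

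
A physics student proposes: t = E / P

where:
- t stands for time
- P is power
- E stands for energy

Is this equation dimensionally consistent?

Yes

t (time) has dimensions [T].
P (power) has dimensions [L^2 M T^-3].
E (energy) has dimensions [L^2 M T^-2].

Left side: [T]
Right side: [T]

Both sides have the same dimensions, so the equation is dimensionally consistent.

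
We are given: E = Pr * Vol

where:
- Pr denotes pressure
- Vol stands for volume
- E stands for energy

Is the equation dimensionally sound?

Yes

Pr (pressure) has dimensions [L^-1 M T^-2].
Vol (volume) has dimensions [L^3].
E (energy) has dimensions [L^2 M T^-2].

Left side: [L^2 M T^-2]
Right side: [L^2 M T^-2]

Both sides have the same dimensions, so the equation is dimensionally consistent.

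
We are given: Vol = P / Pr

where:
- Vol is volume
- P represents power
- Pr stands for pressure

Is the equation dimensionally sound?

No

Vol (volume) has dimensions [L^3].
P (power) has dimensions [L^2 M T^-3].
Pr (pressure) has dimensions [L^-1 M T^-2].

Left side: [L^3]
Right side: [L^3 T^-1]

The two sides have different dimensions, so the equation is NOT dimensionally consistent.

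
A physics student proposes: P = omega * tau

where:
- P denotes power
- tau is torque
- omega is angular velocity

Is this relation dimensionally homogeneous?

Yes

P (power) has dimensions [L^2 M T^-3].
tau (torque) has dimensions [L^2 M T^-2].
omega (angular velocity) has dimensions [T^-1].

Left side: [L^2 M T^-3]
Right side: [L^2 M T^-3]

Both sides have the same dimensions, so the equation is dimensionally consistent.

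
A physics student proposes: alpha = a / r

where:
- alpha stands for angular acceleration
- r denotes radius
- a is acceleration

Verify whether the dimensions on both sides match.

Yes

alpha (angular acceleration) has dimensions [T^-2].
r (radius) has dimensions [L].
a (acceleration) has dimensions [L T^-2].

Left side: [T^-2]
Right side: [T^-2]

Both sides have the same dimensions, so the equation is dimensionally consistent.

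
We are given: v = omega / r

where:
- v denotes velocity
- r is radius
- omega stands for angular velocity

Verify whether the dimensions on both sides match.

No

v (velocity) has dimensions [L T^-1].
r (radius) has dimensions [L].
omega (angular velocity) has dimensions [T^-1].

Left side: [L T^-1]
Right side: [L^-1 T^-1]

The two sides have different dimensions, so the equation is NOT dimensionally consistent.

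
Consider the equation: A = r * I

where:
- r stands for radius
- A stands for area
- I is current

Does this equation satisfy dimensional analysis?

No

r (radius) has dimensions [L].
A (area) has dimensions [L^2].
I (current) has dimensions [I].

Left side: [L^2]
Right side: [I L]

The two sides have different dimensions, so the equation is NOT dimensionally consistent.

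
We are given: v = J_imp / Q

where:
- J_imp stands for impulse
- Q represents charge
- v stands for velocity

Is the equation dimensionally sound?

No

J_imp (impulse) has dimensions [L M T^-1].
Q (charge) has dimensions [I T].
v (velocity) has dimensions [L T^-1].

Left side: [L T^-1]
Right side: [I^-1 L M T^-2]

The two sides have different dimensions, so the equation is NOT dimensionally consistent.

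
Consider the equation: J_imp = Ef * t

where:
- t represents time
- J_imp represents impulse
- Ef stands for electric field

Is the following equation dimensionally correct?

No

t (time) has dimensions [T].
J_imp (impulse) has dimensions [L M T^-1].
Ef (electric field) has dimensions [I^-1 L M T^-3].

Left side: [L M T^-1]
Right side: [I^-1 L M T^-2]

The two sides have different dimensions, so the equation is NOT dimensionally consistent.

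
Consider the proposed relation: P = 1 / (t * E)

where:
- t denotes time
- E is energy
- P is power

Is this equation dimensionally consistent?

No

t (time) has dimensions [T].
E (energy) has dimensions [L^2 M T^-2].
P (power) has dimensions [L^2 M T^-3].

Left side: [L^2 M T^-3]
Right side: [L^-2 M^-1 T]

The two sides have different dimensions, so the equation is NOT dimensionally consistent.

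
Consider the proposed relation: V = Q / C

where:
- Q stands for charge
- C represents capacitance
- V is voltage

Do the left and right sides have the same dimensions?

Yes

Q (charge) has dimensions [I T].
C (capacitance) has dimensions [I^2 L^-2 M^-1 T^4].
V (voltage) has dimensions [I^-1 L^2 M T^-3].

Left side: [I^-1 L^2 M T^-3]
Right side: [I^-1 L^2 M T^-3]

Both sides have the same dimensions, so the equation is dimensionally consistent.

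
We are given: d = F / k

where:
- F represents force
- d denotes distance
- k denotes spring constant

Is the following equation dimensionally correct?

Yes

F (force) has dimensions [L M T^-2].
d (distance) has dimensions [L].
k (spring constant) has dimensions [M T^-2].

Left side: [L]
Right side: [L]

Both sides have the same dimensions, so the equation is dimensionally consistent.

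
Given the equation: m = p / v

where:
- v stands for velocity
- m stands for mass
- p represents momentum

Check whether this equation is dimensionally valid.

Yes

v (velocity) has dimensions [L T^-1].
m (mass) has dimensions [M].
p (momentum) has dimensions [L M T^-1].

Left side: [M]
Right side: [M]

Both sides have the same dimensions, so the equation is dimensionally consistent.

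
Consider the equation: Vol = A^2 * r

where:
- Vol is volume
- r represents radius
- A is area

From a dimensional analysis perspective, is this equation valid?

No

Vol (volume) has dimensions [L^3].
r (radius) has dimensions [L].
A (area) has dimensions [L^2].

Left side: [L^3]
Right side: [L^5]

The two sides have different dimensions, so the equation is NOT dimensionally consistent.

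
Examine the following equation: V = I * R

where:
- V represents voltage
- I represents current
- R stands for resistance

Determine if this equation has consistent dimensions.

Yes

V (voltage) has dimensions [I^-1 L^2 M T^-3].
I (current) has dimensions [I].
R (resistance) has dimensions [I^-2 L^2 M T^-3].

Left side: [I^-1 L^2 M T^-3]
Right side: [I^-1 L^2 M T^-3]

Both sides have the same dimensions, so the equation is dimensionally consistent.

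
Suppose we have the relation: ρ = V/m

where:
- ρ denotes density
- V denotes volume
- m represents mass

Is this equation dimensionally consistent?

No

ρ (density) has dimensions [L^-3 M].
V (volume) has dimensions [L^3].
m (mass) has dimensions [M].

Left side: [L^-3 M]
Right side: [L^3 M^-1]

The two sides have different dimensions, so the equation is NOT dimensionally consistent.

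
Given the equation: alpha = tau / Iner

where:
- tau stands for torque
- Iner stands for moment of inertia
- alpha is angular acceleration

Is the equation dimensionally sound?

Yes

tau (torque) has dimensions [L^2 M T^-2].
Iner (moment of inertia) has dimensions [L^2 M].
alpha (angular acceleration) has dimensions [T^-2].

Left side: [T^-2]
Right side: [T^-2]

Both sides have the same dimensions, so the equation is dimensionally consistent.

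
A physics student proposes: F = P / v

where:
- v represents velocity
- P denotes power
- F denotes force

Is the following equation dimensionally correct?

Yes

v (velocity) has dimensions [L T^-1].
P (power) has dimensions [L^2 M T^-3].
F (force) has dimensions [L M T^-2].

Left side: [L M T^-2]
Right side: [L M T^-2]

Both sides have the same dimensions, so the equation is dimensionally consistent.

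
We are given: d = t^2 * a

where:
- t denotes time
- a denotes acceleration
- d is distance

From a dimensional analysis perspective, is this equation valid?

Yes

t (time) has dimensions [T].
a (acceleration) has dimensions [L T^-2].
d (distance) has dimensions [L].

Left side: [L]
Right side: [L]

Both sides have the same dimensions, so the equation is dimensionally consistent.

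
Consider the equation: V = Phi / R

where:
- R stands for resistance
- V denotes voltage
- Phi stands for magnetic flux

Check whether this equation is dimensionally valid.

No

R (resistance) has dimensions [I^-2 L^2 M T^-3].
V (voltage) has dimensions [I^-1 L^2 M T^-3].
Phi (magnetic flux) has dimensions [I^-1 L^2 M T^-2].

Left side: [I^-1 L^2 M T^-3]
Right side: [I T]

The two sides have different dimensions, so the equation is NOT dimensionally consistent.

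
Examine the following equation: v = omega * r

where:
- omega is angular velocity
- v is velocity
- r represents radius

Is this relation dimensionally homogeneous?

Yes

omega (angular velocity) has dimensions [T^-1].
v (velocity) has dimensions [L T^-1].
r (radius) has dimensions [L].

Left side: [L T^-1]
Right side: [L T^-1]

Both sides have the same dimensions, so the equation is dimensionally consistent.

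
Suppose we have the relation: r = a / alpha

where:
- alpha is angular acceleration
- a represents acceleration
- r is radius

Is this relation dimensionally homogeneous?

Yes

alpha (angular acceleration) has dimensions [T^-2].
a (acceleration) has dimensions [L T^-2].
r (radius) has dimensions [L].

Left side: [L]
Right side: [L]

Both sides have the same dimensions, so the equation is dimensionally consistent.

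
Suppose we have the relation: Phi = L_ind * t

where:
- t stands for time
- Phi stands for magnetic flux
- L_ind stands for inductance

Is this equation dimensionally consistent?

No

t (time) has dimensions [T].
Phi (magnetic flux) has dimensions [I^-1 L^2 M T^-2].
L_ind (inductance) has dimensions [I^-2 L^2 M T^-2].

Left side: [I^-1 L^2 M T^-2]
Right side: [I^-2 L^2 M T^-1]

The two sides have different dimensions, so the equation is NOT dimensionally consistent.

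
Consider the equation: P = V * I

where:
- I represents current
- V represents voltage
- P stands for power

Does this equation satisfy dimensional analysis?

Yes

I (current) has dimensions [I].
V (voltage) has dimensions [I^-1 L^2 M T^-3].
P (power) has dimensions [L^2 M T^-3].

Left side: [L^2 M T^-3]
Right side: [L^2 M T^-3]

Both sides have the same dimensions, so the equation is dimensionally consistent.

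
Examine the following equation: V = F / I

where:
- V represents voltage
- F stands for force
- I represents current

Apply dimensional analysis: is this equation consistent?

No

V (voltage) has dimensions [I^-1 L^2 M T^-3].
F (force) has dimensions [L M T^-2].
I (current) has dimensions [I].

Left side: [I^-1 L^2 M T^-3]
Right side: [I^-1 L M T^-2]

The two sides have different dimensions, so the equation is NOT dimensionally consistent.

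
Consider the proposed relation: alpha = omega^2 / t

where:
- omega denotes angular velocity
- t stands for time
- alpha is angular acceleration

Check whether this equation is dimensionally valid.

No

omega (angular velocity) has dimensions [T^-1].
t (time) has dimensions [T].
alpha (angular acceleration) has dimensions [T^-2].

Left side: [T^-2]
Right side: [T^-3]

The two sides have different dimensions, so the equation is NOT dimensionally consistent.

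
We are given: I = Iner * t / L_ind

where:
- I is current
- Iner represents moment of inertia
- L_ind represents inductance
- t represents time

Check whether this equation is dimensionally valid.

No

I (current) has dimensions [I].
Iner (moment of inertia) has dimensions [L^2 M].
L_ind (inductance) has dimensions [I^-2 L^2 M T^-2].
t (time) has dimensions [T].

Left side: [I]
Right side: [I^2 T^3]

The two sides have different dimensions, so the equation is NOT dimensionally consistent.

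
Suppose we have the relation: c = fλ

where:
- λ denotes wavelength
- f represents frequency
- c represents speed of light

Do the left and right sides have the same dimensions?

Yes

λ (wavelength) has dimensions [L].
f (frequency) has dimensions [T^-1].
c (speed of light) has dimensions [L T^-1].

Left side: [L T^-1]
Right side: [L T^-1]

Both sides have the same dimensions, so the equation is dimensionally consistent.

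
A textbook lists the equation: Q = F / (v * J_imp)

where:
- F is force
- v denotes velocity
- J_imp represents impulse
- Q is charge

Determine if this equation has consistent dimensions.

No

F (force) has dimensions [L M T^-2].
v (velocity) has dimensions [L T^-1].
J_imp (impulse) has dimensions [L M T^-1].
Q (charge) has dimensions [I T].

Left side: [I T]
Right side: [L^-1]

The two sides have different dimensions, so the equation is NOT dimensionally consistent.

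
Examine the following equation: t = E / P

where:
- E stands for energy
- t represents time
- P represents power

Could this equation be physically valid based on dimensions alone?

Yes

E (energy) has dimensions [L^2 M T^-2].
t (time) has dimensions [T].
P (power) has dimensions [L^2 M T^-3].

Left side: [T]
Right side: [T]

Both sides have the same dimensions, so the equation is dimensionally consistent.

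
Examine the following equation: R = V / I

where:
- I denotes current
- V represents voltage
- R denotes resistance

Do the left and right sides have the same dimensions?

Yes

I (current) has dimensions [I].
V (voltage) has dimensions [I^-1 L^2 M T^-3].
R (resistance) has dimensions [I^-2 L^2 M T^-3].

Left side: [I^-2 L^2 M T^-3]
Right side: [I^-2 L^2 M T^-3]

Both sides have the same dimensions, so the equation is dimensionally consistent.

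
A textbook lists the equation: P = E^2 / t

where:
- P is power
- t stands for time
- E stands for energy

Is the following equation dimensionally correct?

No

P (power) has dimensions [L^2 M T^-3].
t (time) has dimensions [T].
E (energy) has dimensions [L^2 M T^-2].

Left side: [L^2 M T^-3]
Right side: [L^4 M^2 T^-5]

The two sides have different dimensions, so the equation is NOT dimensionally consistent.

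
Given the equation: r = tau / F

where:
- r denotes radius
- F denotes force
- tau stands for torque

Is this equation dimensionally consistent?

Yes

r (radius) has dimensions [L].
F (force) has dimensions [L M T^-2].
tau (torque) has dimensions [L^2 M T^-2].

Left side: [L]
Right side: [L]

Both sides have the same dimensions, so the equation is dimensionally consistent.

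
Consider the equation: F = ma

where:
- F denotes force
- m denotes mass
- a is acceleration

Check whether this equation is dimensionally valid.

Yes

F (force) has dimensions [L M T^-2].
m (mass) has dimensions [M].
a (acceleration) has dimensions [L T^-2].

Left side: [L M T^-2]
Right side: [L M T^-2]

Both sides have the same dimensions, so the equation is dimensionally consistent.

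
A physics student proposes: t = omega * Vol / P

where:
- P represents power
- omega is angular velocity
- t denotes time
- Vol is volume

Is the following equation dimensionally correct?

No

P (power) has dimensions [L^2 M T^-3].
omega (angular velocity) has dimensions [T^-1].
t (time) has dimensions [T].
Vol (volume) has dimensions [L^3].

Left side: [T]
Right side: [L M^-1 T^2]

The two sides have different dimensions, so the equation is NOT dimensionally consistent.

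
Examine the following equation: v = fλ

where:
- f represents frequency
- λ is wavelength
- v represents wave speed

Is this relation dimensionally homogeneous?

Yes

f (frequency) has dimensions [T^-1].
λ (wavelength) has dimensions [L].
v (wave speed) has dimensions [L T^-1].

Left side: [L T^-1]
Right side: [L T^-1]

Both sides have the same dimensions, so the equation is dimensionally consistent.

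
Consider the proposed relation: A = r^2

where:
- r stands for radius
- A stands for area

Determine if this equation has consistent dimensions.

Yes

r (radius) has dimensions [L].
A (area) has dimensions [L^2].

Left side: [L^2]
Right side: [L^2]

Both sides have the same dimensions, so the equation is dimensionally consistent.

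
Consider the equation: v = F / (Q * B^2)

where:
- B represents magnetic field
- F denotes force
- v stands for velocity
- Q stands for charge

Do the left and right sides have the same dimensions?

No

B (magnetic field) has dimensions [I^-1 M T^-2].
F (force) has dimensions [L M T^-2].
v (velocity) has dimensions [L T^-1].
Q (charge) has dimensions [I T].

Left side: [L T^-1]
Right side: [I L M^-1 T]

The two sides have different dimensions, so the equation is NOT dimensionally consistent.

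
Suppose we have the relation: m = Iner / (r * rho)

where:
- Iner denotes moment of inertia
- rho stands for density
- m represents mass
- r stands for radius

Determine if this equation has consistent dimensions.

No

Iner (moment of inertia) has dimensions [L^2 M].
rho (density) has dimensions [L^-3 M].
m (mass) has dimensions [M].
r (radius) has dimensions [L].

Left side: [M]
Right side: [L^4]

The two sides have different dimensions, so the equation is NOT dimensionally consistent.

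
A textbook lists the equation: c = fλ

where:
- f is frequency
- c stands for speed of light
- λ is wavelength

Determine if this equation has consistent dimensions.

Yes

f (frequency) has dimensions [T^-1].
c (speed of light) has dimensions [L T^-1].
λ (wavelength) has dimensions [L].

Left side: [L T^-1]
Right side: [L T^-1]

Both sides have the same dimensions, so the equation is dimensionally consistent.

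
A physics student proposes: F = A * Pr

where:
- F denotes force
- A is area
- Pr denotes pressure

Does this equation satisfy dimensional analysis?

Yes

F (force) has dimensions [L M T^-2].
A (area) has dimensions [L^2].
Pr (pressure) has dimensions [L^-1 M T^-2].

Left side: [L M T^-2]
Right side: [L M T^-2]

Both sides have the same dimensions, so the equation is dimensionally consistent.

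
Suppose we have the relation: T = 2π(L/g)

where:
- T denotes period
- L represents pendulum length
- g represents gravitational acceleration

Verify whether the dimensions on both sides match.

No

T (period) has dimensions [T].
L (pendulum length) has dimensions [L].
g (gravitational acceleration) has dimensions [L T^-2].

Left side: [T]
Right side: [T^2]

The two sides have different dimensions, so the equation is NOT dimensionally consistent.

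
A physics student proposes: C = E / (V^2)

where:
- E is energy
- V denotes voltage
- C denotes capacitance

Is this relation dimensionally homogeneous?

Yes

E (energy) has dimensions [L^2 M T^-2].
V (voltage) has dimensions [I^-1 L^2 M T^-3].
C (capacitance) has dimensions [I^2 L^-2 M^-1 T^4].

Left side: [I^2 L^-2 M^-1 T^4]
Right side: [I^2 L^-2 M^-1 T^4]

Both sides have the same dimensions, so the equation is dimensionally consistent.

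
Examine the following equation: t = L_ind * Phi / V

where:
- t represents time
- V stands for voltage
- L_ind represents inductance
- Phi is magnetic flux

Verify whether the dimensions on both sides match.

No

t (time) has dimensions [T].
V (voltage) has dimensions [I^-1 L^2 M T^-3].
L_ind (inductance) has dimensions [I^-2 L^2 M T^-2].
Phi (magnetic flux) has dimensions [I^-1 L^2 M T^-2].

Left side: [T]
Right side: [I^-2 L^2 M T^-1]

The two sides have different dimensions, so the equation is NOT dimensionally consistent.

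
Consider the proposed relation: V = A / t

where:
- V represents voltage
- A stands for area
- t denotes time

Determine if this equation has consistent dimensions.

No

V (voltage) has dimensions [I^-1 L^2 M T^-3].
A (area) has dimensions [L^2].
t (time) has dimensions [T].

Left side: [I^-1 L^2 M T^-3]
Right side: [L^2 T^-1]

The two sides have different dimensions, so the equation is NOT dimensionally consistent.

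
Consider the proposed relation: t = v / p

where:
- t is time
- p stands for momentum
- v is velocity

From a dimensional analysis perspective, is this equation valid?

No

t (time) has dimensions [T].
p (momentum) has dimensions [L M T^-1].
v (velocity) has dimensions [L T^-1].

Left side: [T]
Right side: [M^-1]

The two sides have different dimensions, so the equation is NOT dimensionally consistent.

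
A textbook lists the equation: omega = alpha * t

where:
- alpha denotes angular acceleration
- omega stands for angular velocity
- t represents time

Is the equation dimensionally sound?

Yes

alpha (angular acceleration) has dimensions [T^-2].
omega (angular velocity) has dimensions [T^-1].
t (time) has dimensions [T].

Left side: [T^-1]
Right side: [T^-1]

Both sides have the same dimensions, so the equation is dimensionally consistent.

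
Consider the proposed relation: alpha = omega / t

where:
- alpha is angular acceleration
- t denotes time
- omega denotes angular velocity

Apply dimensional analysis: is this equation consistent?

Yes

alpha (angular acceleration) has dimensions [T^-2].
t (time) has dimensions [T].
omega (angular velocity) has dimensions [T^-1].

Left side: [T^-2]
Right side: [T^-2]

Both sides have the same dimensions, so the equation is dimensionally consistent.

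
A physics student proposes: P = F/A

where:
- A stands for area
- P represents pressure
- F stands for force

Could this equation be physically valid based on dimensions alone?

Yes

A (area) has dimensions [L^2].
P (pressure) has dimensions [L^-1 M T^-2].
F (force) has dimensions [L M T^-2].

Left side: [L^-1 M T^-2]
Right side: [L^-1 M T^-2]

Both sides have the same dimensions, so the equation is dimensionally consistent.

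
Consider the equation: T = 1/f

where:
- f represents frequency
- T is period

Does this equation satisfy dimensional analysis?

Yes

f (frequency) has dimensions [T^-1].
T (period) has dimensions [T].

Left side: [T]
Right side: [T]

Both sides have the same dimensions, so the equation is dimensionally consistent.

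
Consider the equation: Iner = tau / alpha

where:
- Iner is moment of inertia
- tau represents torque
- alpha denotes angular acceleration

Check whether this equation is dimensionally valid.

Yes

Iner (moment of inertia) has dimensions [L^2 M].
tau (torque) has dimensions [L^2 M T^-2].
alpha (angular acceleration) has dimensions [T^-2].

Left side: [L^2 M]
Right side: [L^2 M]

Both sides have the same dimensions, so the equation is dimensionally consistent.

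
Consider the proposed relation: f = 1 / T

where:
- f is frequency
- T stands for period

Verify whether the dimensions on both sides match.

Yes

f (frequency) has dimensions [T^-1].
T (period) has dimensions [T].

Left side: [T^-1]
Right side: [T^-1]

Both sides have the same dimensions, so the equation is dimensionally consistent.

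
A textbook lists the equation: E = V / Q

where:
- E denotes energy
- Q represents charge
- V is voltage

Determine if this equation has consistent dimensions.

No

E (energy) has dimensions [L^2 M T^-2].
Q (charge) has dimensions [I T].
V (voltage) has dimensions [I^-1 L^2 M T^-3].

Left side: [L^2 M T^-2]
Right side: [I^-2 L^2 M T^-4]

The two sides have different dimensions, so the equation is NOT dimensionally consistent.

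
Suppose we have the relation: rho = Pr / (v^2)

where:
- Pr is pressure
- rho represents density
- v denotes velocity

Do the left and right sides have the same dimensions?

Yes

Pr (pressure) has dimensions [L^-1 M T^-2].
rho (density) has dimensions [L^-3 M].
v (velocity) has dimensions [L T^-1].

Left side: [L^-3 M]
Right side: [L^-3 M]

Both sides have the same dimensions, so the equation is dimensionally consistent.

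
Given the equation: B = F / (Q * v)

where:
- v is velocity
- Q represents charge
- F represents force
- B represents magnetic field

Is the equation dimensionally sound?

Yes

v (velocity) has dimensions [L T^-1].
Q (charge) has dimensions [I T].
F (force) has dimensions [L M T^-2].
B (magnetic field) has dimensions [I^-1 M T^-2].

Left side: [I^-1 M T^-2]
Right side: [I^-1 M T^-2]

Both sides have the same dimensions, so the equation is dimensionally consistent.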